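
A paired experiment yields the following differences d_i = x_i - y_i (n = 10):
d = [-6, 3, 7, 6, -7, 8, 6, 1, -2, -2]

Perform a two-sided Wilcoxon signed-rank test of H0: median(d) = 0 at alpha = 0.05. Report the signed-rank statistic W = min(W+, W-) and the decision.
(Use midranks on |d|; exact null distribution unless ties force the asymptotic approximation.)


Step 1: Drop any zero differences (none here) and take |d_i|.
|d| = [6, 3, 7, 6, 7, 8, 6, 1, 2, 2]
Step 2: Midrank |d_i| (ties get averaged ranks).
ranks: |6|->6, |3|->4, |7|->8.5, |6|->6, |7|->8.5, |8|->10, |6|->6, |1|->1, |2|->2.5, |2|->2.5
Step 3: Attach original signs; sum ranks with positive sign and with negative sign.
W+ = 4 + 8.5 + 6 + 10 + 6 + 1 = 35.5
W- = 6 + 8.5 + 2.5 + 2.5 = 19.5
(Check: W+ + W- = 55 should equal n(n+1)/2 = 55.)
Step 4: Test statistic W = min(W+, W-) = 19.5.
Step 5: Ties in |d|, so use the tie-corrected normal approximation.
        E[W] = n(n+1)/4 = 10*11/4 = 27.5.
        Tie groups: |d|=2 (t=2), |d|=6 (t=3), |d|=7 (t=2); sum(t^3 - t) = 36.
        Var[W] = n(n+1)(2n+1)/24 - sum(t^3-t)/48 = 2310/24 - 36/48 = 95.5.
        z = (W - E[W]) / sqrt(Var[W]) = (19.5 - 27.5) / 9.7724 = -0.8186.
        Two-sided p = 2*Phi(z) = 0.412997.
Step 6: alpha = 0.05. fail to reject H0.

W+ = 35.5, W- = 19.5, W = min = 19.5, p = 0.412997, fail to reject H0.


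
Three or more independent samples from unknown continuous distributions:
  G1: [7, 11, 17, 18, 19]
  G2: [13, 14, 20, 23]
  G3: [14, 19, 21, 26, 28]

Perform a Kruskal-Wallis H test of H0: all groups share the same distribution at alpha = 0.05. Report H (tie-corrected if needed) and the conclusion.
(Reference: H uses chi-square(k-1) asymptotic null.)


Step 1: Combine all N = 14 observations and assign midranks.
sorted (value, group, rank): (7,G1,1), (11,G1,2), (13,G2,3), (14,G2,4.5), (14,G3,4.5), (17,G1,6), (18,G1,7), (19,G1,8.5), (19,G3,8.5), (20,G2,10), (21,G3,11), (23,G2,12), (26,G3,13), (28,G3,14)
Step 2: Sum ranks within each group.
R_1 = 24.5 (n_1 = 5)
R_2 = 29.5 (n_2 = 4)
R_3 = 51 (n_3 = 5)
Step 3: H = 12/(N(N+1)) * sum(R_i^2/n_i) - 3(N+1)
     = 12/(14*15) * (24.5^2/5 + 29.5^2/4 + 51^2/5) - 3*15
     = 0.057143 * 857.812 - 45
     = 4.017857.
Step 4: Ties present; correction factor C = 1 - 12/(14^3 - 14) = 0.995604. Corrected H = 4.017857 / 0.995604 = 4.035596.
Step 5: Under H0, H ~ chi^2(2); p-value = 0.132948.
Step 6: alpha = 0.05. fail to reject H0.

H = 4.0356, df = 2, p = 0.132948, fail to reject H0.


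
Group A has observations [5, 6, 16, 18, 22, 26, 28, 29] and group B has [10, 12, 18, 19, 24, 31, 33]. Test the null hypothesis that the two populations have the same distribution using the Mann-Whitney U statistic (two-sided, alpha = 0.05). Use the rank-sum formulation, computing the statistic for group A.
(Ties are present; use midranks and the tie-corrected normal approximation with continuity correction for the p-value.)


Step 1: Combine and sort all 15 observations; assign midranks.
sorted (value, group): (5,X), (6,X), (10,Y), (12,Y), (16,X), (18,X), (18,Y), (19,Y), (22,X), (24,Y), (26,X), (28,X), (29,X), (31,Y), (33,Y)
ranks: 5->1, 6->2, 10->3, 12->4, 16->5, 18->6.5, 18->6.5, 19->8, 22->9, 24->10, 26->11, 28->12, 29->13, 31->14, 33->15
Step 2: Rank sum for X: R1 = 1 + 2 + 5 + 6.5 + 9 + 11 + 12 + 13 = 59.5.
Step 3: U_X = R1 - n1(n1+1)/2 = 59.5 - 8*9/2 = 59.5 - 36 = 23.5.
       U_Y = n1*n2 - U_X = 56 - 23.5 = 32.5.
Step 4: Ties are present, so use the tie-corrected normal approximation (with continuity correction) for the p-value.
Step 5: p-value = 0.643132; compare to alpha = 0.05. fail to reject H0.

U_X = 23.5, p = 0.643132, fail to reject H0 at alpha = 0.05.


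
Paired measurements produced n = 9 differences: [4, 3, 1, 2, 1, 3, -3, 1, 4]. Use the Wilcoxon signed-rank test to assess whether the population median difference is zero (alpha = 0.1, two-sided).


Step 1: Drop any zero differences (none here) and take |d_i|.
|d| = [4, 3, 1, 2, 1, 3, 3, 1, 4]
Step 2: Midrank |d_i| (ties get averaged ranks).
ranks: |4|->8.5, |3|->6, |1|->2, |2|->4, |1|->2, |3|->6, |3|->6, |1|->2, |4|->8.5
Step 3: Attach original signs; sum ranks with positive sign and with negative sign.
W+ = 8.5 + 6 + 2 + 4 + 2 + 6 + 2 + 8.5 = 39
W- = 6 = 6
(Check: W+ + W- = 45 should equal n(n+1)/2 = 45.)
Step 4: Test statistic W = min(W+, W-) = 6.
Step 5: Ties in |d|, so use the tie-corrected normal approximation.
        E[W] = n(n+1)/4 = 9*10/4 = 22.5.
        Tie groups: |d|=1 (t=3), |d|=3 (t=3), |d|=4 (t=2); sum(t^3 - t) = 54.
        Var[W] = n(n+1)(2n+1)/24 - sum(t^3-t)/48 = 1710/24 - 54/48 = 70.125.
        z = (W - E[W]) / sqrt(Var[W]) = (6 - 22.5) / 8.3741 = -1.9704.
        Two-sided p = 2*Phi(z) = 0.048796.
Step 6: alpha = 0.1. reject H0.

W+ = 39, W- = 6, W = min = 6, p = 0.048796, reject H0.


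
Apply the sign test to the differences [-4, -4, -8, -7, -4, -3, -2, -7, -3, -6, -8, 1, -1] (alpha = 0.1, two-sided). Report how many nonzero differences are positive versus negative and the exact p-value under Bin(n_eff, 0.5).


Step 1: Discard zero differences. Original n = 13; n_eff = number of nonzero differences = 13.
Nonzero differences (with sign): -4, -4, -8, -7, -4, -3, -2, -7, -3, -6, -8, +1, -1
Step 2: Count signs: positive = 1, negative = 12.
Step 3: Under H0: P(positive) = 0.5, so the number of positives S ~ Bin(13, 0.5).
Step 4: Two-sided exact p-value = sum of Bin(13,0.5) probabilities at or below the observed probability = 0.003418.
Step 5: alpha = 0.1. reject H0.

n_eff = 13, pos = 1, neg = 12, p = 0.003418, reject H0.


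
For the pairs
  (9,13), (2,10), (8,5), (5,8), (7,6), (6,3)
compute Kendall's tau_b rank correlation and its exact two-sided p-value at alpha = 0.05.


Step 1: Enumerate the 15 unordered pairs (i,j) with i<j and classify each by sign(x_j-x_i) * sign(y_j-y_i).
  (1,2):dx=-7,dy=-3->C; (1,3):dx=-1,dy=-8->C; (1,4):dx=-4,dy=-5->C; (1,5):dx=-2,dy=-7->C
  (1,6):dx=-3,dy=-10->C; (2,3):dx=+6,dy=-5->D; (2,4):dx=+3,dy=-2->D; (2,5):dx=+5,dy=-4->D
  (2,6):dx=+4,dy=-7->D; (3,4):dx=-3,dy=+3->D; (3,5):dx=-1,dy=+1->D; (3,6):dx=-2,dy=-2->C
  (4,5):dx=+2,dy=-2->D; (4,6):dx=+1,dy=-5->D; (5,6):dx=-1,dy=-3->C
Step 2: C = 7, D = 8, total pairs = 15.
Step 3: tau = (C - D)/(n(n-1)/2) = (7 - 8)/15 = -0.066667.
Step 4: Exact two-sided p-value (enumerate n! = 720 permutations of y under H0): p = 1.000000.
Step 5: alpha = 0.05. fail to reject H0.

tau_b = -0.0667 (C=7, D=8), p = 1.000000, fail to reject H0.


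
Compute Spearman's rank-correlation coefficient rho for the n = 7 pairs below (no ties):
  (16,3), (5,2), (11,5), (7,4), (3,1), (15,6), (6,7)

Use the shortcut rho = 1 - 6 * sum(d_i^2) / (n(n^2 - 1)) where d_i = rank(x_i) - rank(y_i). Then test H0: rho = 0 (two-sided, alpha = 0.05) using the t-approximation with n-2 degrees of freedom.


Step 1: Rank x and y separately (midranks; no ties here).
rank(x): 16->7, 5->2, 11->5, 7->4, 3->1, 15->6, 6->3
rank(y): 3->3, 2->2, 5->5, 4->4, 1->1, 6->6, 7->7
Step 2: d_i = R_x(i) - R_y(i); compute d_i^2.
  (7-3)^2=16, (2-2)^2=0, (5-5)^2=0, (4-4)^2=0, (1-1)^2=0, (6-6)^2=0, (3-7)^2=16
sum(d^2) = 32.
Step 3: rho = 1 - 6*32 / (7*(7^2 - 1)) = 1 - 192/336 = 0.428571.
Step 4: Under H0, t = rho * sqrt((n-2)/(1-rho^2)) = 1.0607 ~ t(5).
Step 5: Two-sided p-value from the t-distribution with 5 df = 0.337368.
Step 6: alpha = 0.05. fail to reject H0.

rho = 0.4286, p = 0.337368, fail to reject H0 at alpha = 0.05.


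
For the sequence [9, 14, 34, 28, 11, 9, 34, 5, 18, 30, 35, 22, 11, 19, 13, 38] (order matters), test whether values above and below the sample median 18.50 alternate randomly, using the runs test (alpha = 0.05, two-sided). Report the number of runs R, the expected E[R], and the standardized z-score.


Step 1: Compute median = 18.50; label A = above, B = below.
Labels in order: BBAABBABBAAABABA  (n_A = 8, n_B = 8)
Step 2: Count runs R = 10.
Step 3: Under H0 (random ordering), E[R] = 2*n_A*n_B/(n_A+n_B) + 1 = 2*8*8/16 + 1 = 9.0000.
        Var[R] = 2*n_A*n_B*(2*n_A*n_B - n_A - n_B) / ((n_A+n_B)^2 * (n_A+n_B-1)) = 14336/3840 = 3.7333.
        SD[R] = 1.9322.
Step 4: Continuity-corrected z = (R - 0.5 - E[R]) / SD[R] = (10 - 0.5 - 9.0000) / 1.9322 = 0.2588.
Step 5: Two-sided p-value via normal approximation = 2*(1 - Phi(|z|)) = 0.795809.
Step 6: alpha = 0.05. fail to reject H0.

R = 10, z = 0.2588, p = 0.795809, fail to reject H0.


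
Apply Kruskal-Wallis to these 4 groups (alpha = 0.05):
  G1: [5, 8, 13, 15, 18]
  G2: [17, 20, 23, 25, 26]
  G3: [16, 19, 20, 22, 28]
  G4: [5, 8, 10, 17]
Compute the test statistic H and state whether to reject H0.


Step 1: Combine all N = 19 observations and assign midranks.
sorted (value, group, rank): (5,G1,1.5), (5,G4,1.5), (8,G1,3.5), (8,G4,3.5), (10,G4,5), (13,G1,6), (15,G1,7), (16,G3,8), (17,G2,9.5), (17,G4,9.5), (18,G1,11), (19,G3,12), (20,G2,13.5), (20,G3,13.5), (22,G3,15), (23,G2,16), (25,G2,17), (26,G2,18), (28,G3,19)
Step 2: Sum ranks within each group.
R_1 = 29 (n_1 = 5)
R_2 = 74 (n_2 = 5)
R_3 = 67.5 (n_3 = 5)
R_4 = 19.5 (n_4 = 4)
Step 3: H = 12/(N(N+1)) * sum(R_i^2/n_i) - 3(N+1)
     = 12/(19*20) * (29^2/5 + 74^2/5 + 67.5^2/5 + 19.5^2/4) - 3*20
     = 0.031579 * 2269.71 - 60
     = 11.675132.
Step 4: Ties present; correction factor C = 1 - 24/(19^3 - 19) = 0.996491. Corrected H = 11.675132 / 0.996491 = 11.716241.
Step 5: Under H0, H ~ chi^2(3); p-value = 0.008421.
Step 6: alpha = 0.05. reject H0.

H = 11.7162, df = 3, p = 0.008421, reject H0.


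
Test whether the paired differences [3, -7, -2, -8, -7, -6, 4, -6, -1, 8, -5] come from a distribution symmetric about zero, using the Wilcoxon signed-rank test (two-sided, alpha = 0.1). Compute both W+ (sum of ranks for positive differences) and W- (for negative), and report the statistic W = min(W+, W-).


Step 1: Drop any zero differences (none here) and take |d_i|.
|d| = [3, 7, 2, 8, 7, 6, 4, 6, 1, 8, 5]
Step 2: Midrank |d_i| (ties get averaged ranks).
ranks: |3|->3, |7|->8.5, |2|->2, |8|->10.5, |7|->8.5, |6|->6.5, |4|->4, |6|->6.5, |1|->1, |8|->10.5, |5|->5
Step 3: Attach original signs; sum ranks with positive sign and with negative sign.
W+ = 3 + 4 + 10.5 = 17.5
W- = 8.5 + 2 + 10.5 + 8.5 + 6.5 + 6.5 + 1 + 5 = 48.5
(Check: W+ + W- = 66 should equal n(n+1)/2 = 66.)
Step 4: Test statistic W = min(W+, W-) = 17.5.
Step 5: Ties in |d|, so use the tie-corrected normal approximation.
        E[W] = n(n+1)/4 = 11*12/4 = 33.
        Tie groups: |d|=6 (t=2), |d|=7 (t=2), |d|=8 (t=2); sum(t^3 - t) = 18.
        Var[W] = n(n+1)(2n+1)/24 - sum(t^3-t)/48 = 3036/24 - 18/48 = 126.125.
        z = (W - E[W]) / sqrt(Var[W]) = (17.5 - 33) / 11.2305 = -1.3802.
        Two-sided p = 2*Phi(z) = 0.167536.
Step 6: alpha = 0.1. fail to reject H0.

W+ = 17.5, W- = 48.5, W = min = 17.5, p = 0.167536, fail to reject H0.


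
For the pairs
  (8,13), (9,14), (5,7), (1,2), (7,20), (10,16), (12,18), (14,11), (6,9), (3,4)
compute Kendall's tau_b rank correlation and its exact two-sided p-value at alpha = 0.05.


Step 1: Enumerate the 45 unordered pairs (i,j) with i<j and classify each by sign(x_j-x_i) * sign(y_j-y_i).
  (1,2):dx=+1,dy=+1->C; (1,3):dx=-3,dy=-6->C; (1,4):dx=-7,dy=-11->C; (1,5):dx=-1,dy=+7->D
  (1,6):dx=+2,dy=+3->C; (1,7):dx=+4,dy=+5->C; (1,8):dx=+6,dy=-2->D; (1,9):dx=-2,dy=-4->C
  (1,10):dx=-5,dy=-9->C; (2,3):dx=-4,dy=-7->C; (2,4):dx=-8,dy=-12->C; (2,5):dx=-2,dy=+6->D
  (2,6):dx=+1,dy=+2->C; (2,7):dx=+3,dy=+4->C; (2,8):dx=+5,dy=-3->D; (2,9):dx=-3,dy=-5->C
  (2,10):dx=-6,dy=-10->C; (3,4):dx=-4,dy=-5->C; (3,5):dx=+2,dy=+13->C; (3,6):dx=+5,dy=+9->C
  (3,7):dx=+7,dy=+11->C; (3,8):dx=+9,dy=+4->C; (3,9):dx=+1,dy=+2->C; (3,10):dx=-2,dy=-3->C
  (4,5):dx=+6,dy=+18->C; (4,6):dx=+9,dy=+14->C; (4,7):dx=+11,dy=+16->C; (4,8):dx=+13,dy=+9->C
  (4,9):dx=+5,dy=+7->C; (4,10):dx=+2,dy=+2->C; (5,6):dx=+3,dy=-4->D; (5,7):dx=+5,dy=-2->D
  (5,8):dx=+7,dy=-9->D; (5,9):dx=-1,dy=-11->C; (5,10):dx=-4,dy=-16->C; (6,7):dx=+2,dy=+2->C
  (6,8):dx=+4,dy=-5->D; (6,9):dx=-4,dy=-7->C; (6,10):dx=-7,dy=-12->C; (7,8):dx=+2,dy=-7->D
  (7,9):dx=-6,dy=-9->C; (7,10):dx=-9,dy=-14->C; (8,9):dx=-8,dy=-2->C; (8,10):dx=-11,dy=-7->C
  (9,10):dx=-3,dy=-5->C
Step 2: C = 36, D = 9, total pairs = 45.
Step 3: tau = (C - D)/(n(n-1)/2) = (36 - 9)/45 = 0.600000.
Step 4: Exact two-sided p-value (enumerate n! = 3628800 permutations of y under H0): p = 0.016666.
Step 5: alpha = 0.05. reject H0.

tau_b = 0.6000 (C=36, D=9), p = 0.016666, reject H0.


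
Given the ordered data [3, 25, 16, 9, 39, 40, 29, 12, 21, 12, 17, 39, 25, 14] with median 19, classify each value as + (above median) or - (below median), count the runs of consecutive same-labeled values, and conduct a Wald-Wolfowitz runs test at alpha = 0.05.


Step 1: Compute median = 19; label A = above, B = below.
Labels in order: BABBAAABABBAAB  (n_A = 7, n_B = 7)
Step 2: Count runs R = 9.
Step 3: Under H0 (random ordering), E[R] = 2*n_A*n_B/(n_A+n_B) + 1 = 2*7*7/14 + 1 = 8.0000.
        Var[R] = 2*n_A*n_B*(2*n_A*n_B - n_A - n_B) / ((n_A+n_B)^2 * (n_A+n_B-1)) = 8232/2548 = 3.2308.
        SD[R] = 1.7974.
Step 4: Continuity-corrected z = (R - 0.5 - E[R]) / SD[R] = (9 - 0.5 - 8.0000) / 1.7974 = 0.2782.
Step 5: Two-sided p-value via normal approximation = 2*(1 - Phi(|z|)) = 0.780879.
Step 6: alpha = 0.05. fail to reject H0.

R = 9, z = 0.2782, p = 0.780879, fail to reject H0.


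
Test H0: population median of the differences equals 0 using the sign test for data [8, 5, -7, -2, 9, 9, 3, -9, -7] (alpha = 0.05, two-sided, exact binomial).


Step 1: Discard zero differences. Original n = 9; n_eff = number of nonzero differences = 9.
Nonzero differences (with sign): +8, +5, -7, -2, +9, +9, +3, -9, -7
Step 2: Count signs: positive = 5, negative = 4.
Step 3: Under H0: P(positive) = 0.5, so the number of positives S ~ Bin(9, 0.5).
Step 4: Two-sided exact p-value = sum of Bin(9,0.5) probabilities at or below the observed probability = 1.000000.
Step 5: alpha = 0.05. fail to reject H0.

n_eff = 9, pos = 5, neg = 4, p = 1.000000, fail to reject H0.


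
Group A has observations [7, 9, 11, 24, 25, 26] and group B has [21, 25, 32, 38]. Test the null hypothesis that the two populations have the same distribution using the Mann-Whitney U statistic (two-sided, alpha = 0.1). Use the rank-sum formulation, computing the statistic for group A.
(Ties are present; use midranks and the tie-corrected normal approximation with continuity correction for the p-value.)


Step 1: Combine and sort all 10 observations; assign midranks.
sorted (value, group): (7,X), (9,X), (11,X), (21,Y), (24,X), (25,X), (25,Y), (26,X), (32,Y), (38,Y)
ranks: 7->1, 9->2, 11->3, 21->4, 24->5, 25->6.5, 25->6.5, 26->8, 32->9, 38->10
Step 2: Rank sum for X: R1 = 1 + 2 + 3 + 5 + 6.5 + 8 = 25.5.
Step 3: U_X = R1 - n1(n1+1)/2 = 25.5 - 6*7/2 = 25.5 - 21 = 4.5.
       U_Y = n1*n2 - U_X = 24 - 4.5 = 19.5.
Step 4: Ties are present, so use the tie-corrected normal approximation (with continuity correction) for the p-value.
Step 5: p-value = 0.134407; compare to alpha = 0.1. fail to reject H0.

U_X = 4.5, p = 0.134407, fail to reject H0 at alpha = 0.1.


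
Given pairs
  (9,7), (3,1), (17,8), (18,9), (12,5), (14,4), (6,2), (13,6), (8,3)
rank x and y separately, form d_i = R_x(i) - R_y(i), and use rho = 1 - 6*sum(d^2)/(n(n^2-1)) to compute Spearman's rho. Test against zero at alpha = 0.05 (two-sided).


Step 1: Rank x and y separately (midranks; no ties here).
rank(x): 9->4, 3->1, 17->8, 18->9, 12->5, 14->7, 6->2, 13->6, 8->3
rank(y): 7->7, 1->1, 8->8, 9->9, 5->5, 4->4, 2->2, 6->6, 3->3
Step 2: d_i = R_x(i) - R_y(i); compute d_i^2.
  (4-7)^2=9, (1-1)^2=0, (8-8)^2=0, (9-9)^2=0, (5-5)^2=0, (7-4)^2=9, (2-2)^2=0, (6-6)^2=0, (3-3)^2=0
sum(d^2) = 18.
Step 3: rho = 1 - 6*18 / (9*(9^2 - 1)) = 1 - 108/720 = 0.850000.
Step 4: Under H0, t = rho * sqrt((n-2)/(1-rho^2)) = 4.2691 ~ t(7).
Step 5: Two-sided p-value from the t-distribution with 7 df = 0.003705.
Step 6: alpha = 0.05. reject H0.

rho = 0.8500, p = 0.003705, reject H0 at alpha = 0.05.


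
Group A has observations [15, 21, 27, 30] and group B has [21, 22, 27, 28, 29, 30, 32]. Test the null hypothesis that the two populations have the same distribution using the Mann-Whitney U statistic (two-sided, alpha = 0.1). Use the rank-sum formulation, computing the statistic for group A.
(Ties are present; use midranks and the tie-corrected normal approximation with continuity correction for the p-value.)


Step 1: Combine and sort all 11 observations; assign midranks.
sorted (value, group): (15,X), (21,X), (21,Y), (22,Y), (27,X), (27,Y), (28,Y), (29,Y), (30,X), (30,Y), (32,Y)
ranks: 15->1, 21->2.5, 21->2.5, 22->4, 27->5.5, 27->5.5, 28->7, 29->8, 30->9.5, 30->9.5, 32->11
Step 2: Rank sum for X: R1 = 1 + 2.5 + 5.5 + 9.5 = 18.5.
Step 3: U_X = R1 - n1(n1+1)/2 = 18.5 - 4*5/2 = 18.5 - 10 = 8.5.
       U_Y = n1*n2 - U_X = 28 - 8.5 = 19.5.
Step 4: Ties are present, so use the tie-corrected normal approximation (with continuity correction) for the p-value.
Step 5: p-value = 0.341391; compare to alpha = 0.1. fail to reject H0.

U_X = 8.5, p = 0.341391, fail to reject H0 at alpha = 0.1.


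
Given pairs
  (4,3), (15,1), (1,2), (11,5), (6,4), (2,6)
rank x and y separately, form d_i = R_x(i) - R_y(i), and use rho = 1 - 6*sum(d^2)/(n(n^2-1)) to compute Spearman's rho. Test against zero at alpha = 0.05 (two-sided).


Step 1: Rank x and y separately (midranks; no ties here).
rank(x): 4->3, 15->6, 1->1, 11->5, 6->4, 2->2
rank(y): 3->3, 1->1, 2->2, 5->5, 4->4, 6->6
Step 2: d_i = R_x(i) - R_y(i); compute d_i^2.
  (3-3)^2=0, (6-1)^2=25, (1-2)^2=1, (5-5)^2=0, (4-4)^2=0, (2-6)^2=16
sum(d^2) = 42.
Step 3: rho = 1 - 6*42 / (6*(6^2 - 1)) = 1 - 252/210 = -0.200000.
Step 4: Under H0, t = rho * sqrt((n-2)/(1-rho^2)) = -0.4082 ~ t(4).
Step 5: Two-sided p-value from the t-distribution with 4 df = 0.704000.
Step 6: alpha = 0.05. fail to reject H0.

rho = -0.2000, p = 0.704000, fail to reject H0 at alpha = 0.05.


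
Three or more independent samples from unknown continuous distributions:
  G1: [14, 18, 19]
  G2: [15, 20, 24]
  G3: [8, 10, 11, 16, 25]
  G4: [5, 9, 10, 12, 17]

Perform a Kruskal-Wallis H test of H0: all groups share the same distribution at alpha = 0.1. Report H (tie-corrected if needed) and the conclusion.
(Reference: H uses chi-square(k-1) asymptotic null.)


Step 1: Combine all N = 16 observations and assign midranks.
sorted (value, group, rank): (5,G4,1), (8,G3,2), (9,G4,3), (10,G3,4.5), (10,G4,4.5), (11,G3,6), (12,G4,7), (14,G1,8), (15,G2,9), (16,G3,10), (17,G4,11), (18,G1,12), (19,G1,13), (20,G2,14), (24,G2,15), (25,G3,16)
Step 2: Sum ranks within each group.
R_1 = 33 (n_1 = 3)
R_2 = 38 (n_2 = 3)
R_3 = 38.5 (n_3 = 5)
R_4 = 26.5 (n_4 = 5)
Step 3: H = 12/(N(N+1)) * sum(R_i^2/n_i) - 3(N+1)
     = 12/(16*17) * (33^2/3 + 38^2/3 + 38.5^2/5 + 26.5^2/5) - 3*17
     = 0.044118 * 1281.23 - 51
     = 5.525000.
Step 4: Ties present; correction factor C = 1 - 6/(16^3 - 16) = 0.998529. Corrected H = 5.525000 / 0.998529 = 5.533137.
Step 5: Under H0, H ~ chi^2(3); p-value = 0.136670.
Step 6: alpha = 0.1. fail to reject H0.

H = 5.5331, df = 3, p = 0.136670, fail to reject H0.


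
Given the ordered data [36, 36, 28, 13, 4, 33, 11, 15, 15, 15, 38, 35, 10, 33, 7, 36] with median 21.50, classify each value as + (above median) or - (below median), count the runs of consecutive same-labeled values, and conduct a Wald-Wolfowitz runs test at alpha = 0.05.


Step 1: Compute median = 21.50; label A = above, B = below.
Labels in order: AAABBABBBBAABABA  (n_A = 8, n_B = 8)
Step 2: Count runs R = 9.
Step 3: Under H0 (random ordering), E[R] = 2*n_A*n_B/(n_A+n_B) + 1 = 2*8*8/16 + 1 = 9.0000.
        Var[R] = 2*n_A*n_B*(2*n_A*n_B - n_A - n_B) / ((n_A+n_B)^2 * (n_A+n_B-1)) = 14336/3840 = 3.7333.
        SD[R] = 1.9322.
Step 4: R = E[R], so z = 0 with no continuity correction.
Step 5: Two-sided p-value via normal approximation = 2*(1 - Phi(|z|)) = 1.000000.
Step 6: alpha = 0.05. fail to reject H0.

R = 9, z = 0.0000, p = 1.000000, fail to reject H0.


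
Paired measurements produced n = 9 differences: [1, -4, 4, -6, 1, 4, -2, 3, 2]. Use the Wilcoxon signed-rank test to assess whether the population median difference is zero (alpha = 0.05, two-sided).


Step 1: Drop any zero differences (none here) and take |d_i|.
|d| = [1, 4, 4, 6, 1, 4, 2, 3, 2]
Step 2: Midrank |d_i| (ties get averaged ranks).
ranks: |1|->1.5, |4|->7, |4|->7, |6|->9, |1|->1.5, |4|->7, |2|->3.5, |3|->5, |2|->3.5
Step 3: Attach original signs; sum ranks with positive sign and with negative sign.
W+ = 1.5 + 7 + 1.5 + 7 + 5 + 3.5 = 25.5
W- = 7 + 9 + 3.5 = 19.5
(Check: W+ + W- = 45 should equal n(n+1)/2 = 45.)
Step 4: Test statistic W = min(W+, W-) = 19.5.
Step 5: Ties in |d|, so use the tie-corrected normal approximation.
        E[W] = n(n+1)/4 = 9*10/4 = 22.5.
        Tie groups: |d|=1 (t=2), |d|=2 (t=2), |d|=4 (t=3); sum(t^3 - t) = 36.
        Var[W] = n(n+1)(2n+1)/24 - sum(t^3-t)/48 = 1710/24 - 36/48 = 70.5.
        z = (W - E[W]) / sqrt(Var[W]) = (19.5 - 22.5) / 8.3964 = -0.3573.
        Two-sided p = 2*Phi(z) = 0.720871.
Step 6: alpha = 0.05. fail to reject H0.

W+ = 25.5, W- = 19.5, W = min = 19.5, p = 0.720871, fail to reject H0.


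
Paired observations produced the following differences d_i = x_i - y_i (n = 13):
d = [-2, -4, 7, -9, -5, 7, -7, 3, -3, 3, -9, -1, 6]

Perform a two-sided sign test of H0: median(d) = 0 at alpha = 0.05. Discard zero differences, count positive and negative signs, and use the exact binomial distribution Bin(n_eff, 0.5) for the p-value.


Step 1: Discard zero differences. Original n = 13; n_eff = number of nonzero differences = 13.
Nonzero differences (with sign): -2, -4, +7, -9, -5, +7, -7, +3, -3, +3, -9, -1, +6
Step 2: Count signs: positive = 5, negative = 8.
Step 3: Under H0: P(positive) = 0.5, so the number of positives S ~ Bin(13, 0.5).
Step 4: Two-sided exact p-value = sum of Bin(13,0.5) probabilities at or below the observed probability = 0.581055.
Step 5: alpha = 0.05. fail to reject H0.

n_eff = 13, pos = 5, neg = 8, p = 0.581055, fail to reject H0.


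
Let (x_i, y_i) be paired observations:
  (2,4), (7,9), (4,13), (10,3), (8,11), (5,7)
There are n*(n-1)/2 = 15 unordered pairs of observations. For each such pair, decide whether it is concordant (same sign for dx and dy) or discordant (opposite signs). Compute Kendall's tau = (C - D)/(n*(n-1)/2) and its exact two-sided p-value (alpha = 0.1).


Step 1: Enumerate the 15 unordered pairs (i,j) with i<j and classify each by sign(x_j-x_i) * sign(y_j-y_i).
  (1,2):dx=+5,dy=+5->C; (1,3):dx=+2,dy=+9->C; (1,4):dx=+8,dy=-1->D; (1,5):dx=+6,dy=+7->C
  (1,6):dx=+3,dy=+3->C; (2,3):dx=-3,dy=+4->D; (2,4):dx=+3,dy=-6->D; (2,5):dx=+1,dy=+2->C
  (2,6):dx=-2,dy=-2->C; (3,4):dx=+6,dy=-10->D; (3,5):dx=+4,dy=-2->D; (3,6):dx=+1,dy=-6->D
  (4,5):dx=-2,dy=+8->D; (4,6):dx=-5,dy=+4->D; (5,6):dx=-3,dy=-4->C
Step 2: C = 7, D = 8, total pairs = 15.
Step 3: tau = (C - D)/(n(n-1)/2) = (7 - 8)/15 = -0.066667.
Step 4: Exact two-sided p-value (enumerate n! = 720 permutations of y under H0): p = 1.000000.
Step 5: alpha = 0.1. fail to reject H0.

tau_b = -0.0667 (C=7, D=8), p = 1.000000, fail to reject H0.


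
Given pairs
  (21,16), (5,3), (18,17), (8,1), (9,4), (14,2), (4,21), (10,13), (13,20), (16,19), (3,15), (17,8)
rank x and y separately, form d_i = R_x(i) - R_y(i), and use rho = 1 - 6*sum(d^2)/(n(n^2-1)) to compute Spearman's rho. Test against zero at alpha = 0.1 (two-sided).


Step 1: Rank x and y separately (midranks; no ties here).
rank(x): 21->12, 5->3, 18->11, 8->4, 9->5, 14->8, 4->2, 10->6, 13->7, 16->9, 3->1, 17->10
rank(y): 16->8, 3->3, 17->9, 1->1, 4->4, 2->2, 21->12, 13->6, 20->11, 19->10, 15->7, 8->5
Step 2: d_i = R_x(i) - R_y(i); compute d_i^2.
  (12-8)^2=16, (3-3)^2=0, (11-9)^2=4, (4-1)^2=9, (5-4)^2=1, (8-2)^2=36, (2-12)^2=100, (6-6)^2=0, (7-11)^2=16, (9-10)^2=1, (1-7)^2=36, (10-5)^2=25
sum(d^2) = 244.
Step 3: rho = 1 - 6*244 / (12*(12^2 - 1)) = 1 - 1464/1716 = 0.146853.
Step 4: Under H0, t = rho * sqrt((n-2)/(1-rho^2)) = 0.4695 ~ t(10).
Step 5: Two-sided p-value from the t-distribution with 10 df = 0.648796.
Step 6: alpha = 0.1. fail to reject H0.

rho = 0.1469, p = 0.648796, fail to reject H0 at alpha = 0.1.


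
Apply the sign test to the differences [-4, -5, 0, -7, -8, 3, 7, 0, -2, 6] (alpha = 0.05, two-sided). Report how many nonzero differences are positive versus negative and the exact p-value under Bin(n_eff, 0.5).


Step 1: Discard zero differences. Original n = 10; n_eff = number of nonzero differences = 8.
Nonzero differences (with sign): -4, -5, -7, -8, +3, +7, -2, +6
Step 2: Count signs: positive = 3, negative = 5.
Step 3: Under H0: P(positive) = 0.5, so the number of positives S ~ Bin(8, 0.5).
Step 4: Two-sided exact p-value = sum of Bin(8,0.5) probabilities at or below the observed probability = 0.726562.
Step 5: alpha = 0.05. fail to reject H0.

n_eff = 8, pos = 3, neg = 5, p = 0.726562, fail to reject H0.


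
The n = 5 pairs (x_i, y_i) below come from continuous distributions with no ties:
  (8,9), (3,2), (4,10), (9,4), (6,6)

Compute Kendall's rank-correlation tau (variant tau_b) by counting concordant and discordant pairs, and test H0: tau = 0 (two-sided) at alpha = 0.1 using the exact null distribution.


Step 1: Enumerate the 10 unordered pairs (i,j) with i<j and classify each by sign(x_j-x_i) * sign(y_j-y_i).
  (1,2):dx=-5,dy=-7->C; (1,3):dx=-4,dy=+1->D; (1,4):dx=+1,dy=-5->D; (1,5):dx=-2,dy=-3->C
  (2,3):dx=+1,dy=+8->C; (2,4):dx=+6,dy=+2->C; (2,5):dx=+3,dy=+4->C; (3,4):dx=+5,dy=-6->D
  (3,5):dx=+2,dy=-4->D; (4,5):dx=-3,dy=+2->D
Step 2: C = 5, D = 5, total pairs = 10.
Step 3: tau = (C - D)/(n(n-1)/2) = (5 - 5)/10 = 0.000000.
Step 4: Exact two-sided p-value (enumerate n! = 120 permutations of y under H0): p = 1.000000.
Step 5: alpha = 0.1. fail to reject H0.

tau_b = 0.0000 (C=5, D=5), p = 1.000000, fail to reject H0.


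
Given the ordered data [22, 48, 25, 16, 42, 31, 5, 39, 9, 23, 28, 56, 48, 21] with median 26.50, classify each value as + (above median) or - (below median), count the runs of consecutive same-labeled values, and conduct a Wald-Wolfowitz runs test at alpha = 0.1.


Step 1: Compute median = 26.50; label A = above, B = below.
Labels in order: BABBAABABBAAAB  (n_A = 7, n_B = 7)
Step 2: Count runs R = 9.
Step 3: Under H0 (random ordering), E[R] = 2*n_A*n_B/(n_A+n_B) + 1 = 2*7*7/14 + 1 = 8.0000.
        Var[R] = 2*n_A*n_B*(2*n_A*n_B - n_A - n_B) / ((n_A+n_B)^2 * (n_A+n_B-1)) = 8232/2548 = 3.2308.
        SD[R] = 1.7974.
Step 4: Continuity-corrected z = (R - 0.5 - E[R]) / SD[R] = (9 - 0.5 - 8.0000) / 1.7974 = 0.2782.
Step 5: Two-sided p-value via normal approximation = 2*(1 - Phi(|z|)) = 0.780879.
Step 6: alpha = 0.1. fail to reject H0.

R = 9, z = 0.2782, p = 0.780879, fail to reject H0.


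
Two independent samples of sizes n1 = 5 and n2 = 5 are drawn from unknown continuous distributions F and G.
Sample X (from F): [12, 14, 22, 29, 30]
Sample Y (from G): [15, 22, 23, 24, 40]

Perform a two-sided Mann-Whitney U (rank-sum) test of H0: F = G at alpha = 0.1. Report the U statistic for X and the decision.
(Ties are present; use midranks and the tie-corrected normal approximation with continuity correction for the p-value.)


Step 1: Combine and sort all 10 observations; assign midranks.
sorted (value, group): (12,X), (14,X), (15,Y), (22,X), (22,Y), (23,Y), (24,Y), (29,X), (30,X), (40,Y)
ranks: 12->1, 14->2, 15->3, 22->4.5, 22->4.5, 23->6, 24->7, 29->8, 30->9, 40->10
Step 2: Rank sum for X: R1 = 1 + 2 + 4.5 + 8 + 9 = 24.5.
Step 3: U_X = R1 - n1(n1+1)/2 = 24.5 - 5*6/2 = 24.5 - 15 = 9.5.
       U_Y = n1*n2 - U_X = 25 - 9.5 = 15.5.
Step 4: Ties are present, so use the tie-corrected normal approximation (with continuity correction) for the p-value.
Step 5: p-value = 0.600402; compare to alpha = 0.1. fail to reject H0.

U_X = 9.5, p = 0.600402, fail to reject H0 at alpha = 0.1.


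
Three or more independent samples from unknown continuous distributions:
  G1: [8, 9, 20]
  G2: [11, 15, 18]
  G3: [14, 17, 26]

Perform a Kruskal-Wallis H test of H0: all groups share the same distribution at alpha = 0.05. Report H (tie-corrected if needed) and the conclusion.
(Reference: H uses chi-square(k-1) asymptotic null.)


Step 1: Combine all N = 9 observations and assign midranks.
sorted (value, group, rank): (8,G1,1), (9,G1,2), (11,G2,3), (14,G3,4), (15,G2,5), (17,G3,6), (18,G2,7), (20,G1,8), (26,G3,9)
Step 2: Sum ranks within each group.
R_1 = 11 (n_1 = 3)
R_2 = 15 (n_2 = 3)
R_3 = 19 (n_3 = 3)
Step 3: H = 12/(N(N+1)) * sum(R_i^2/n_i) - 3(N+1)
     = 12/(9*10) * (11^2/3 + 15^2/3 + 19^2/3) - 3*10
     = 0.133333 * 235.667 - 30
     = 1.422222.
Step 4: No ties, so H is used without correction.
Step 5: Under H0, H ~ chi^2(2); p-value = 0.491098.
Step 6: alpha = 0.05. fail to reject H0.

H = 1.4222, df = 2, p = 0.491098, fail to reject H0.


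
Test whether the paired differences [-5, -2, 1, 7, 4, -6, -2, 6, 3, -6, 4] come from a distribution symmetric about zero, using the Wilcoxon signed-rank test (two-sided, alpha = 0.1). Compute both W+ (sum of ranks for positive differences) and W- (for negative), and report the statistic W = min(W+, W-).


Step 1: Drop any zero differences (none here) and take |d_i|.
|d| = [5, 2, 1, 7, 4, 6, 2, 6, 3, 6, 4]
Step 2: Midrank |d_i| (ties get averaged ranks).
ranks: |5|->7, |2|->2.5, |1|->1, |7|->11, |4|->5.5, |6|->9, |2|->2.5, |6|->9, |3|->4, |6|->9, |4|->5.5
Step 3: Attach original signs; sum ranks with positive sign and with negative sign.
W+ = 1 + 11 + 5.5 + 9 + 4 + 5.5 = 36
W- = 7 + 2.5 + 9 + 2.5 + 9 = 30
(Check: W+ + W- = 66 should equal n(n+1)/2 = 66.)
Step 4: Test statistic W = min(W+, W-) = 30.
Step 5: Ties in |d|, so use the tie-corrected normal approximation.
        E[W] = n(n+1)/4 = 11*12/4 = 33.
        Tie groups: |d|=2 (t=2), |d|=4 (t=2), |d|=6 (t=3); sum(t^3 - t) = 36.
        Var[W] = n(n+1)(2n+1)/24 - sum(t^3-t)/48 = 3036/24 - 36/48 = 125.75.
        z = (W - E[W]) / sqrt(Var[W]) = (30 - 33) / 11.2138 = -0.2675.
        Two-sided p = 2*Phi(z) = 0.789064.
Step 6: alpha = 0.1. fail to reject H0.

W+ = 36, W- = 30, W = min = 30, p = 0.789064, fail to reject H0.


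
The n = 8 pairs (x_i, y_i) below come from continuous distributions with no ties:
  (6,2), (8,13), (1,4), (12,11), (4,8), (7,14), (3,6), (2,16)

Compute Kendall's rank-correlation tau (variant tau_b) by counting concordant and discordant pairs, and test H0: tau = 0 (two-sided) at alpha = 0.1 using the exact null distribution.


Step 1: Enumerate the 28 unordered pairs (i,j) with i<j and classify each by sign(x_j-x_i) * sign(y_j-y_i).
  (1,2):dx=+2,dy=+11->C; (1,3):dx=-5,dy=+2->D; (1,4):dx=+6,dy=+9->C; (1,5):dx=-2,dy=+6->D
  (1,6):dx=+1,dy=+12->C; (1,7):dx=-3,dy=+4->D; (1,8):dx=-4,dy=+14->D; (2,3):dx=-7,dy=-9->C
  (2,4):dx=+4,dy=-2->D; (2,5):dx=-4,dy=-5->C; (2,6):dx=-1,dy=+1->D; (2,7):dx=-5,dy=-7->C
  (2,8):dx=-6,dy=+3->D; (3,4):dx=+11,dy=+7->C; (3,5):dx=+3,dy=+4->C; (3,6):dx=+6,dy=+10->C
  (3,7):dx=+2,dy=+2->C; (3,8):dx=+1,dy=+12->C; (4,5):dx=-8,dy=-3->C; (4,6):dx=-5,dy=+3->D
  (4,7):dx=-9,dy=-5->C; (4,8):dx=-10,dy=+5->D; (5,6):dx=+3,dy=+6->C; (5,7):dx=-1,dy=-2->C
  (5,8):dx=-2,dy=+8->D; (6,7):dx=-4,dy=-8->C; (6,8):dx=-5,dy=+2->D; (7,8):dx=-1,dy=+10->D
Step 2: C = 16, D = 12, total pairs = 28.
Step 3: tau = (C - D)/(n(n-1)/2) = (16 - 12)/28 = 0.142857.
Step 4: Exact two-sided p-value (enumerate n! = 40320 permutations of y under H0): p = 0.719544.
Step 5: alpha = 0.1. fail to reject H0.

tau_b = 0.1429 (C=16, D=12), p = 0.719544, fail to reject H0.


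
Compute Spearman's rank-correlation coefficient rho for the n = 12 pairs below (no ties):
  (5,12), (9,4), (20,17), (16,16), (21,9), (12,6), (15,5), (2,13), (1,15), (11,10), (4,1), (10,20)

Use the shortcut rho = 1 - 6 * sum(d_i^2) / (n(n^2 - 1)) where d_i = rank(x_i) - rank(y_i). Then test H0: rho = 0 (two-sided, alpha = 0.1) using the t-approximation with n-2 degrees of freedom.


Step 1: Rank x and y separately (midranks; no ties here).
rank(x): 5->4, 9->5, 20->11, 16->10, 21->12, 12->8, 15->9, 2->2, 1->1, 11->7, 4->3, 10->6
rank(y): 12->7, 4->2, 17->11, 16->10, 9->5, 6->4, 5->3, 13->8, 15->9, 10->6, 1->1, 20->12
Step 2: d_i = R_x(i) - R_y(i); compute d_i^2.
  (4-7)^2=9, (5-2)^2=9, (11-11)^2=0, (10-10)^2=0, (12-5)^2=49, (8-4)^2=16, (9-3)^2=36, (2-8)^2=36, (1-9)^2=64, (7-6)^2=1, (3-1)^2=4, (6-12)^2=36
sum(d^2) = 260.
Step 3: rho = 1 - 6*260 / (12*(12^2 - 1)) = 1 - 1560/1716 = 0.090909.
Step 4: Under H0, t = rho * sqrt((n-2)/(1-rho^2)) = 0.2887 ~ t(10).
Step 5: Two-sided p-value from the t-distribution with 10 df = 0.778725.
Step 6: alpha = 0.1. fail to reject H0.

rho = 0.0909, p = 0.778725, fail to reject H0 at alpha = 0.1.


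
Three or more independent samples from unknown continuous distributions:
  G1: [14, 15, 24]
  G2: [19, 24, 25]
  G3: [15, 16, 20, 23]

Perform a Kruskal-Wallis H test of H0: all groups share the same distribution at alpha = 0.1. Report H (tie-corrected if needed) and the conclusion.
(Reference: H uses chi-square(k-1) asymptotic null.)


Step 1: Combine all N = 10 observations and assign midranks.
sorted (value, group, rank): (14,G1,1), (15,G1,2.5), (15,G3,2.5), (16,G3,4), (19,G2,5), (20,G3,6), (23,G3,7), (24,G1,8.5), (24,G2,8.5), (25,G2,10)
Step 2: Sum ranks within each group.
R_1 = 12 (n_1 = 3)
R_2 = 23.5 (n_2 = 3)
R_3 = 19.5 (n_3 = 4)
Step 3: H = 12/(N(N+1)) * sum(R_i^2/n_i) - 3(N+1)
     = 12/(10*11) * (12^2/3 + 23.5^2/3 + 19.5^2/4) - 3*11
     = 0.109091 * 327.146 - 33
     = 2.688636.
Step 4: Ties present; correction factor C = 1 - 12/(10^3 - 10) = 0.987879. Corrected H = 2.688636 / 0.987879 = 2.721626.
Step 5: Under H0, H ~ chi^2(2); p-value = 0.256452.
Step 6: alpha = 0.1. fail to reject H0.

H = 2.7216, df = 2, p = 0.256452, fail to reject H0.


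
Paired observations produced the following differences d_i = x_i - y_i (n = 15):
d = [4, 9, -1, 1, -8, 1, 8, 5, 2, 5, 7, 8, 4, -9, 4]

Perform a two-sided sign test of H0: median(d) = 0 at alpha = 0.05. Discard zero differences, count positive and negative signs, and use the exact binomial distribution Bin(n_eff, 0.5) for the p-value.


Step 1: Discard zero differences. Original n = 15; n_eff = number of nonzero differences = 15.
Nonzero differences (with sign): +4, +9, -1, +1, -8, +1, +8, +5, +2, +5, +7, +8, +4, -9, +4
Step 2: Count signs: positive = 12, negative = 3.
Step 3: Under H0: P(positive) = 0.5, so the number of positives S ~ Bin(15, 0.5).
Step 4: Two-sided exact p-value = sum of Bin(15,0.5) probabilities at or below the observed probability = 0.035156.
Step 5: alpha = 0.05. reject H0.

n_eff = 15, pos = 12, neg = 3, p = 0.035156, reject H0.


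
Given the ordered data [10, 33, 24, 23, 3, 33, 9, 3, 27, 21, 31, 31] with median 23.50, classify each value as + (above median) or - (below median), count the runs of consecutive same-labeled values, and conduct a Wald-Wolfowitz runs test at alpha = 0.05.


Step 1: Compute median = 23.50; label A = above, B = below.
Labels in order: BAABBABBABAA  (n_A = 6, n_B = 6)
Step 2: Count runs R = 8.
Step 3: Under H0 (random ordering), E[R] = 2*n_A*n_B/(n_A+n_B) + 1 = 2*6*6/12 + 1 = 7.0000.
        Var[R] = 2*n_A*n_B*(2*n_A*n_B - n_A - n_B) / ((n_A+n_B)^2 * (n_A+n_B-1)) = 4320/1584 = 2.7273.
        SD[R] = 1.6514.
Step 4: Continuity-corrected z = (R - 0.5 - E[R]) / SD[R] = (8 - 0.5 - 7.0000) / 1.6514 = 0.3028.
Step 5: Two-sided p-value via normal approximation = 2*(1 - Phi(|z|)) = 0.762069.
Step 6: alpha = 0.05. fail to reject H0.

R = 8, z = 0.3028, p = 0.762069, fail to reject H0.


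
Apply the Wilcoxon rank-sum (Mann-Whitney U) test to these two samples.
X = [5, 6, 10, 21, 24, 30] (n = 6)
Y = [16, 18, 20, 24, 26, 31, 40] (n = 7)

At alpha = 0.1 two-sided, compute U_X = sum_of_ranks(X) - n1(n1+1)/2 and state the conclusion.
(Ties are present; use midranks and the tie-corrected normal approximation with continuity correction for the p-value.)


Step 1: Combine and sort all 13 observations; assign midranks.
sorted (value, group): (5,X), (6,X), (10,X), (16,Y), (18,Y), (20,Y), (21,X), (24,X), (24,Y), (26,Y), (30,X), (31,Y), (40,Y)
ranks: 5->1, 6->2, 10->3, 16->4, 18->5, 20->6, 21->7, 24->8.5, 24->8.5, 26->10, 30->11, 31->12, 40->13
Step 2: Rank sum for X: R1 = 1 + 2 + 3 + 7 + 8.5 + 11 = 32.5.
Step 3: U_X = R1 - n1(n1+1)/2 = 32.5 - 6*7/2 = 32.5 - 21 = 11.5.
       U_Y = n1*n2 - U_X = 42 - 11.5 = 30.5.
Step 4: Ties are present, so use the tie-corrected normal approximation (with continuity correction) for the p-value.
Step 5: p-value = 0.197926; compare to alpha = 0.1. fail to reject H0.

U_X = 11.5, p = 0.197926, fail to reject H0 at alpha = 0.1.


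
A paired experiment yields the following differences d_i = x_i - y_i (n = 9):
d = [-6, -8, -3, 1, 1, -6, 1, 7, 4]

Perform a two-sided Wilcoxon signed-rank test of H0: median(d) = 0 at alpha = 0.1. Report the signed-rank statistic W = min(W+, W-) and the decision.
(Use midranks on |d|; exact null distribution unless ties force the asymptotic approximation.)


Step 1: Drop any zero differences (none here) and take |d_i|.
|d| = [6, 8, 3, 1, 1, 6, 1, 7, 4]
Step 2: Midrank |d_i| (ties get averaged ranks).
ranks: |6|->6.5, |8|->9, |3|->4, |1|->2, |1|->2, |6|->6.5, |1|->2, |7|->8, |4|->5
Step 3: Attach original signs; sum ranks with positive sign and with negative sign.
W+ = 2 + 2 + 2 + 8 + 5 = 19
W- = 6.5 + 9 + 4 + 6.5 = 26
(Check: W+ + W- = 45 should equal n(n+1)/2 = 45.)
Step 4: Test statistic W = min(W+, W-) = 19.
Step 5: Ties in |d|, so use the tie-corrected normal approximation.
        E[W] = n(n+1)/4 = 9*10/4 = 22.5.
        Tie groups: |d|=1 (t=3), |d|=6 (t=2); sum(t^3 - t) = 30.
        Var[W] = n(n+1)(2n+1)/24 - sum(t^3-t)/48 = 1710/24 - 30/48 = 70.625.
        z = (W - E[W]) / sqrt(Var[W]) = (19 - 22.5) / 8.4039 = -0.4165.
        Two-sided p = 2*Phi(z) = 0.677063.
Step 6: alpha = 0.1. fail to reject H0.

W+ = 19, W- = 26, W = min = 19, p = 0.677063, fail to reject H0.


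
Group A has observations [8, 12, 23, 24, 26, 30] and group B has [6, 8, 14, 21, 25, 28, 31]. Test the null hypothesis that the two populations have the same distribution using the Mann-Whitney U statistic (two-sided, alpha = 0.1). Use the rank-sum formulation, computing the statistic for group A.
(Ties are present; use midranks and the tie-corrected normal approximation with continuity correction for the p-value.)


Step 1: Combine and sort all 13 observations; assign midranks.
sorted (value, group): (6,Y), (8,X), (8,Y), (12,X), (14,Y), (21,Y), (23,X), (24,X), (25,Y), (26,X), (28,Y), (30,X), (31,Y)
ranks: 6->1, 8->2.5, 8->2.5, 12->4, 14->5, 21->6, 23->7, 24->8, 25->9, 26->10, 28->11, 30->12, 31->13
Step 2: Rank sum for X: R1 = 2.5 + 4 + 7 + 8 + 10 + 12 = 43.5.
Step 3: U_X = R1 - n1(n1+1)/2 = 43.5 - 6*7/2 = 43.5 - 21 = 22.5.
       U_Y = n1*n2 - U_X = 42 - 22.5 = 19.5.
Step 4: Ties are present, so use the tie-corrected normal approximation (with continuity correction) for the p-value.
Step 5: p-value = 0.886248; compare to alpha = 0.1. fail to reject H0.

U_X = 22.5, p = 0.886248, fail to reject H0 at alpha = 0.1.


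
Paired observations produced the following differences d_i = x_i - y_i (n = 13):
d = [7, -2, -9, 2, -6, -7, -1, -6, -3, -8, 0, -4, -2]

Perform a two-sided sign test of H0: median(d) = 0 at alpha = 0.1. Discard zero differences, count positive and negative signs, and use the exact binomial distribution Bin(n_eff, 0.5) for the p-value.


Step 1: Discard zero differences. Original n = 13; n_eff = number of nonzero differences = 12.
Nonzero differences (with sign): +7, -2, -9, +2, -6, -7, -1, -6, -3, -8, -4, -2
Step 2: Count signs: positive = 2, negative = 10.
Step 3: Under H0: P(positive) = 0.5, so the number of positives S ~ Bin(12, 0.5).
Step 4: Two-sided exact p-value = sum of Bin(12,0.5) probabilities at or below the observed probability = 0.038574.
Step 5: alpha = 0.1. reject H0.

n_eff = 12, pos = 2, neg = 10, p = 0.038574, reject H0.


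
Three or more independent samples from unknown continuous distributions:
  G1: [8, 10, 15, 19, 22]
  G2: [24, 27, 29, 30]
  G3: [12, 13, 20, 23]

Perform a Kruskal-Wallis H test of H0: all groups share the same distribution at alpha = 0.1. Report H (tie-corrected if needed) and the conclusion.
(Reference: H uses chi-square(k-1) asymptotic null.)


Step 1: Combine all N = 13 observations and assign midranks.
sorted (value, group, rank): (8,G1,1), (10,G1,2), (12,G3,3), (13,G3,4), (15,G1,5), (19,G1,6), (20,G3,7), (22,G1,8), (23,G3,9), (24,G2,10), (27,G2,11), (29,G2,12), (30,G2,13)
Step 2: Sum ranks within each group.
R_1 = 22 (n_1 = 5)
R_2 = 46 (n_2 = 4)
R_3 = 23 (n_3 = 4)
Step 3: H = 12/(N(N+1)) * sum(R_i^2/n_i) - 3(N+1)
     = 12/(13*14) * (22^2/5 + 46^2/4 + 23^2/4) - 3*14
     = 0.065934 * 758.05 - 42
     = 7.981319.
Step 4: No ties, so H is used without correction.
Step 5: Under H0, H ~ chi^2(2); p-value = 0.018488.
Step 6: alpha = 0.1. reject H0.

H = 7.9813, df = 2, p = 0.018488, reject H0.
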